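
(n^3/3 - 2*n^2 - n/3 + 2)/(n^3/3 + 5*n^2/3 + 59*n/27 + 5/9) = 9*(n^3 - 6*n^2 - n + 6)/(9*n^3 + 45*n^2 + 59*n + 15)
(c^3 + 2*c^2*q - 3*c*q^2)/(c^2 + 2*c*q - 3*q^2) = c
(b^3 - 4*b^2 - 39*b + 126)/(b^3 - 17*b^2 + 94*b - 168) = (b^2 + 3*b - 18)/(b^2 - 10*b + 24)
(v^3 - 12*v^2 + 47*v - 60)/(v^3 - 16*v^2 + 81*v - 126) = (v^2 - 9*v + 20)/(v^2 - 13*v + 42)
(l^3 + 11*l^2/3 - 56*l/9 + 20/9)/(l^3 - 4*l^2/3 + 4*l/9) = (l + 5)/l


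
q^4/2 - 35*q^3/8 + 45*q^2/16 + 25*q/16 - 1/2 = (q/2 + 1/4)*(q - 8)*(q - 1)*(q - 1/4)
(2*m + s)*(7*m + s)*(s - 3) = 14*m^2*s - 42*m^2 + 9*m*s^2 - 27*m*s + s^3 - 3*s^2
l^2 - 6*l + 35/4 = (l - 7/2)*(l - 5/2)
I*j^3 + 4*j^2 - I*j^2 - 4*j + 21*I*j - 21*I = (j - 7*I)*(j + 3*I)*(I*j - I)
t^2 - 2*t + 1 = (t - 1)^2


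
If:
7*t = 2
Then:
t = 2/7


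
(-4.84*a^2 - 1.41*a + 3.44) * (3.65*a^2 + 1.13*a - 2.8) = -17.666*a^4 - 10.6157*a^3 + 24.5147*a^2 + 7.8352*a - 9.632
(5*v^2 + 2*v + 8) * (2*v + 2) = 10*v^3 + 14*v^2 + 20*v + 16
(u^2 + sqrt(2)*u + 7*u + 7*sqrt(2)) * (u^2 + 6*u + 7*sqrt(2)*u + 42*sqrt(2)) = u^4 + 8*sqrt(2)*u^3 + 13*u^3 + 56*u^2 + 104*sqrt(2)*u^2 + 182*u + 336*sqrt(2)*u + 588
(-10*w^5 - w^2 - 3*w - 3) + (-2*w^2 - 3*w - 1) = -10*w^5 - 3*w^2 - 6*w - 4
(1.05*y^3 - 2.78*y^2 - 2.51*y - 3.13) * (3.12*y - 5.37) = 3.276*y^4 - 14.3121*y^3 + 7.0974*y^2 + 3.7131*y + 16.8081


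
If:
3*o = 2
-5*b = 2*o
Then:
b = -4/15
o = 2/3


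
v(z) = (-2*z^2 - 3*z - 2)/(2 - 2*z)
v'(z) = (-4*z - 3)/(2 - 2*z) + 2*(-2*z^2 - 3*z - 2)/(2 - 2*z)^2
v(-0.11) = -0.76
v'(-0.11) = -1.84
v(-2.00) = -0.67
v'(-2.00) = 0.61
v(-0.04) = -0.91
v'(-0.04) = -2.24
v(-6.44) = -4.41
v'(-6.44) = 0.94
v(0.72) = -9.28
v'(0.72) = -43.64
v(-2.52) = -1.01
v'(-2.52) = 0.72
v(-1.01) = -0.25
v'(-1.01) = 0.13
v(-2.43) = -0.95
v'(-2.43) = 0.70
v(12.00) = 14.82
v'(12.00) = 0.97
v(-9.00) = -6.85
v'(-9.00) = 0.96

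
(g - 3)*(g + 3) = g^2 - 9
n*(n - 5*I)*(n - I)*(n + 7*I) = n^4 + I*n^3 + 37*n^2 - 35*I*n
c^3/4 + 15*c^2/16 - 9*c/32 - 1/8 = (c/4 + 1)*(c - 1/2)*(c + 1/4)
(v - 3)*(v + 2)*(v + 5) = v^3 + 4*v^2 - 11*v - 30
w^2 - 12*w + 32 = (w - 8)*(w - 4)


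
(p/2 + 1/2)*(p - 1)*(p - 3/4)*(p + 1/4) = p^4/2 - p^3/4 - 19*p^2/32 + p/4 + 3/32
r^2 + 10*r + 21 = (r + 3)*(r + 7)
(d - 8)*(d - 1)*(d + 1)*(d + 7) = d^4 - d^3 - 57*d^2 + d + 56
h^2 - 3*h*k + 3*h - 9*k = (h + 3)*(h - 3*k)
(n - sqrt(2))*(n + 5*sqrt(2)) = n^2 + 4*sqrt(2)*n - 10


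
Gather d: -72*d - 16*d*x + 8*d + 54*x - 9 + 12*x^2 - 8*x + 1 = d*(-16*x - 64) + 12*x^2 + 46*x - 8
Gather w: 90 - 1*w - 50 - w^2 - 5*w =-w^2 - 6*w + 40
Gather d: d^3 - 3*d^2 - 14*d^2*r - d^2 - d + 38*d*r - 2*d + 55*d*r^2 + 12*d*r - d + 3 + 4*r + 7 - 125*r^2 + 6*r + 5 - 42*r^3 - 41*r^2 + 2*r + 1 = d^3 + d^2*(-14*r - 4) + d*(55*r^2 + 50*r - 4) - 42*r^3 - 166*r^2 + 12*r + 16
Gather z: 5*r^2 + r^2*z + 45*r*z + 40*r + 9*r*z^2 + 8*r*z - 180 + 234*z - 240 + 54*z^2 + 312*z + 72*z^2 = 5*r^2 + 40*r + z^2*(9*r + 126) + z*(r^2 + 53*r + 546) - 420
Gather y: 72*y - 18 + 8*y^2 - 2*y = 8*y^2 + 70*y - 18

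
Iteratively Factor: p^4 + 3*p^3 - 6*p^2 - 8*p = (p)*(p^3 + 3*p^2 - 6*p - 8) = p*(p + 1)*(p^2 + 2*p - 8) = p*(p + 1)*(p + 4)*(p - 2)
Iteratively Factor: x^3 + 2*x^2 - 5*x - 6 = (x - 2)*(x^2 + 4*x + 3) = (x - 2)*(x + 1)*(x + 3)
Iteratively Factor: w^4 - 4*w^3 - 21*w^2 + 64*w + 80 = (w - 5)*(w^3 + w^2 - 16*w - 16) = (w - 5)*(w - 4)*(w^2 + 5*w + 4) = (w - 5)*(w - 4)*(w + 4)*(w + 1)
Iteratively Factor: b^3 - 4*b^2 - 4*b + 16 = (b + 2)*(b^2 - 6*b + 8) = (b - 2)*(b + 2)*(b - 4)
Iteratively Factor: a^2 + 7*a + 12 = (a + 3)*(a + 4)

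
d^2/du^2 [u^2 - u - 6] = 2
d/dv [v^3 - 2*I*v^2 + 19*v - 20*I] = 3*v^2 - 4*I*v + 19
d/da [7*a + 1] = 7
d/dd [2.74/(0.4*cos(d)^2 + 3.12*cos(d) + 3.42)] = (2.192*cos(d) + 8.5488)*sin(d)/(0.4*cos(d)^2 + 3.12*cos(d) + 3.42)^2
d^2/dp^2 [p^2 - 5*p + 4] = 2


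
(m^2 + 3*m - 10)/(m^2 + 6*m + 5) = (m - 2)/(m + 1)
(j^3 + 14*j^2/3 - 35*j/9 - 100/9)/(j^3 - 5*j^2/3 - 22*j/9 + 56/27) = 3*(3*j^2 + 10*j - 25)/(9*j^2 - 27*j + 14)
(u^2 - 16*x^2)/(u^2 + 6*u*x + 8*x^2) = (u - 4*x)/(u + 2*x)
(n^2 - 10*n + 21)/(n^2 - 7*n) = (n - 3)/n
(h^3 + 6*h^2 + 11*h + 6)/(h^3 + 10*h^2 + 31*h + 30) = (h + 1)/(h + 5)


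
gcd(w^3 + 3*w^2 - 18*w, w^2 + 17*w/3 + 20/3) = 1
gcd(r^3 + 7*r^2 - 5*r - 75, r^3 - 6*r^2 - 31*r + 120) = r^2 + 2*r - 15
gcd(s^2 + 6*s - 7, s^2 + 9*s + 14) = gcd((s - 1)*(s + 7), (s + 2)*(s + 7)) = s + 7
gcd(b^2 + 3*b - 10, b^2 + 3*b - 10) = b^2 + 3*b - 10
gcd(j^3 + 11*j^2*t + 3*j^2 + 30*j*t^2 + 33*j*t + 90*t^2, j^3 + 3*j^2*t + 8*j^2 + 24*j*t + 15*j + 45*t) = j + 3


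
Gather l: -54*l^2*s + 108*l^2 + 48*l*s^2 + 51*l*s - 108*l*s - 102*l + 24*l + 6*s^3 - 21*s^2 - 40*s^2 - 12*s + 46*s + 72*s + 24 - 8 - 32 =l^2*(108 - 54*s) + l*(48*s^2 - 57*s - 78) + 6*s^3 - 61*s^2 + 106*s - 16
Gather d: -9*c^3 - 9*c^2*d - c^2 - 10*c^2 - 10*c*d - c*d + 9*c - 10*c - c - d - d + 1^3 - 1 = -9*c^3 - 11*c^2 - 2*c + d*(-9*c^2 - 11*c - 2)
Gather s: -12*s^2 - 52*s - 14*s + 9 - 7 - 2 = -12*s^2 - 66*s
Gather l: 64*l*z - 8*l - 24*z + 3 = l*(64*z - 8) - 24*z + 3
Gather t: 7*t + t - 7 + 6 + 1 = 8*t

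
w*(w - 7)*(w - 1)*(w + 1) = w^4 - 7*w^3 - w^2 + 7*w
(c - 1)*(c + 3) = c^2 + 2*c - 3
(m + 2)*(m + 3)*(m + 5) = m^3 + 10*m^2 + 31*m + 30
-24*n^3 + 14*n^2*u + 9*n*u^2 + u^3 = (-n + u)*(4*n + u)*(6*n + u)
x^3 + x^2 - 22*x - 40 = (x - 5)*(x + 2)*(x + 4)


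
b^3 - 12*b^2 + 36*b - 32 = (b - 8)*(b - 2)^2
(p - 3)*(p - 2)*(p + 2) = p^3 - 3*p^2 - 4*p + 12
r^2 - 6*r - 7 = (r - 7)*(r + 1)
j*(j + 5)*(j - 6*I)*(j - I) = j^4 + 5*j^3 - 7*I*j^3 - 6*j^2 - 35*I*j^2 - 30*j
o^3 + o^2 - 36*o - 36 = (o - 6)*(o + 1)*(o + 6)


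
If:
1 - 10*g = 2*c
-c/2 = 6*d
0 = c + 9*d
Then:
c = 0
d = 0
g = 1/10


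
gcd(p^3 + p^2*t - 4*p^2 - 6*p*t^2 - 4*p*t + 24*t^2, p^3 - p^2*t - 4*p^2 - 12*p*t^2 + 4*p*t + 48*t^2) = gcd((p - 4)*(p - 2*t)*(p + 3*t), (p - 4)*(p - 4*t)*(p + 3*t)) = p^2 + 3*p*t - 4*p - 12*t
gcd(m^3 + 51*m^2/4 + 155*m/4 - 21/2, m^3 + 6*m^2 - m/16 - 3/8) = m^2 + 23*m/4 - 3/2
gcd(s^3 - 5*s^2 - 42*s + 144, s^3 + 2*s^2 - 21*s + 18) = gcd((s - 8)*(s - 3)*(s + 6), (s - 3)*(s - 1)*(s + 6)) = s^2 + 3*s - 18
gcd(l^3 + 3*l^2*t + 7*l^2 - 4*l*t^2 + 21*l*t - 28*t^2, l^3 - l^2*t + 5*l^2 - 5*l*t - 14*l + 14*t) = -l^2 + l*t - 7*l + 7*t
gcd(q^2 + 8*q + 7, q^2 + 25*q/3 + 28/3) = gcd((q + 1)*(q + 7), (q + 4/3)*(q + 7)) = q + 7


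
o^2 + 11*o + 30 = (o + 5)*(o + 6)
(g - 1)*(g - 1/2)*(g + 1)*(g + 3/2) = g^4 + g^3 - 7*g^2/4 - g + 3/4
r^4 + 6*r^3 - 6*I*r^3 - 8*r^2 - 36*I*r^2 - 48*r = r*(r + 6)*(r - 4*I)*(r - 2*I)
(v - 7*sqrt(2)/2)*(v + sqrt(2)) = v^2 - 5*sqrt(2)*v/2 - 7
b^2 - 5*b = b*(b - 5)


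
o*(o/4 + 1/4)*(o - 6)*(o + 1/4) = o^4/4 - 19*o^3/16 - 29*o^2/16 - 3*o/8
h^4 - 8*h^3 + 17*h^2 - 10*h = h*(h - 5)*(h - 2)*(h - 1)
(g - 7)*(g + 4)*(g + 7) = g^3 + 4*g^2 - 49*g - 196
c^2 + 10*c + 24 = (c + 4)*(c + 6)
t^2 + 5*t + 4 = (t + 1)*(t + 4)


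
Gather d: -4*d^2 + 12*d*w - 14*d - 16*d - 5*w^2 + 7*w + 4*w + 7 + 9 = -4*d^2 + d*(12*w - 30) - 5*w^2 + 11*w + 16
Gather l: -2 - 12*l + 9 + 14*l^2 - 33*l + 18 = 14*l^2 - 45*l + 25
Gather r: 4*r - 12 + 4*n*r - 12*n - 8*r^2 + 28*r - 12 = -12*n - 8*r^2 + r*(4*n + 32) - 24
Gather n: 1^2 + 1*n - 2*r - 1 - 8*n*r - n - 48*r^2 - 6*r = -8*n*r - 48*r^2 - 8*r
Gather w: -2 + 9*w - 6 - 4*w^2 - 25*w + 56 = -4*w^2 - 16*w + 48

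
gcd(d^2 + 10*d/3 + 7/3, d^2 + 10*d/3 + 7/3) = d^2 + 10*d/3 + 7/3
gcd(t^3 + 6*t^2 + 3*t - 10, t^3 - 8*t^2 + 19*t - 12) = t - 1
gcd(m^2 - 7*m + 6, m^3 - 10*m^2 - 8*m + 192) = m - 6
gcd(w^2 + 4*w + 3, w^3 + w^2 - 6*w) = w + 3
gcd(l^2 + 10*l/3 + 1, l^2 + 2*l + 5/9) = l + 1/3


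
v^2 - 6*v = v*(v - 6)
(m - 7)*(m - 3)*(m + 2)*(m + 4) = m^4 - 4*m^3 - 31*m^2 + 46*m + 168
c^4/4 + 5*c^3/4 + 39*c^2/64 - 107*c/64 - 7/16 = (c/4 + 1)*(c - 1)*(c + 1/4)*(c + 7/4)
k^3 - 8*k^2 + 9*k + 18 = (k - 6)*(k - 3)*(k + 1)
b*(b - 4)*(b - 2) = b^3 - 6*b^2 + 8*b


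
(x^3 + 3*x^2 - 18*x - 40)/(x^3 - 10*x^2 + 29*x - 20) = (x^2 + 7*x + 10)/(x^2 - 6*x + 5)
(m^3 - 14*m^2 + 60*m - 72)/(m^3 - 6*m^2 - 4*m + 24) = (m - 6)/(m + 2)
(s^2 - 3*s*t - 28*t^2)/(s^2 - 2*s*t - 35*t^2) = (s + 4*t)/(s + 5*t)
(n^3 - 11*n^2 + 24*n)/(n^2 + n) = (n^2 - 11*n + 24)/(n + 1)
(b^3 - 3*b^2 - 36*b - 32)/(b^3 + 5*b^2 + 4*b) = (b - 8)/b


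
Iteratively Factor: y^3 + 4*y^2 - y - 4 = (y - 1)*(y^2 + 5*y + 4) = (y - 1)*(y + 4)*(y + 1)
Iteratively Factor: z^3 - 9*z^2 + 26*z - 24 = (z - 4)*(z^2 - 5*z + 6) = (z - 4)*(z - 3)*(z - 2)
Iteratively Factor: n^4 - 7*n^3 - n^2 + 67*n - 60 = (n - 4)*(n^3 - 3*n^2 - 13*n + 15) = (n - 5)*(n - 4)*(n^2 + 2*n - 3) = (n - 5)*(n - 4)*(n + 3)*(n - 1)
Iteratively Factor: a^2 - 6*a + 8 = (a - 2)*(a - 4)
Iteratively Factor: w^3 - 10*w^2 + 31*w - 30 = (w - 2)*(w^2 - 8*w + 15) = (w - 3)*(w - 2)*(w - 5)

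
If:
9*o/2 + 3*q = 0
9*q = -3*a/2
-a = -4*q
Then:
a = 0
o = 0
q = 0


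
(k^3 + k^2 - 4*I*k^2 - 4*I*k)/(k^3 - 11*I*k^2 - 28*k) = (k + 1)/(k - 7*I)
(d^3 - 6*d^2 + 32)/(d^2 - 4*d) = d - 2 - 8/d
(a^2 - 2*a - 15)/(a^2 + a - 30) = (a + 3)/(a + 6)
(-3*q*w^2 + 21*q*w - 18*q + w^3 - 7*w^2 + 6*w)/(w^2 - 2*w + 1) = (-3*q*w + 18*q + w^2 - 6*w)/(w - 1)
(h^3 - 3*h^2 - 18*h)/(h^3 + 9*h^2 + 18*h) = (h - 6)/(h + 6)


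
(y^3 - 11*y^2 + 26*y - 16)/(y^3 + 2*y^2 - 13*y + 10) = (y - 8)/(y + 5)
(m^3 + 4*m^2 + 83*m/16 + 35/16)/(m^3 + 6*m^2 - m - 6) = (m^2 + 3*m + 35/16)/(m^2 + 5*m - 6)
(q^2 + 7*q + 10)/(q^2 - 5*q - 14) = (q + 5)/(q - 7)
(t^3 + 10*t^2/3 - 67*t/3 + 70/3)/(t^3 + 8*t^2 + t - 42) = (t - 5/3)/(t + 3)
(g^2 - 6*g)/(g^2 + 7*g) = (g - 6)/(g + 7)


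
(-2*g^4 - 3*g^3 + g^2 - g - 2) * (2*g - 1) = -4*g^5 - 4*g^4 + 5*g^3 - 3*g^2 - 3*g + 2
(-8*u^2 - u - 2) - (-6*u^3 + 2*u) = 6*u^3 - 8*u^2 - 3*u - 2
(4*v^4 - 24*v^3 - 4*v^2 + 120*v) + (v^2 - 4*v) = 4*v^4 - 24*v^3 - 3*v^2 + 116*v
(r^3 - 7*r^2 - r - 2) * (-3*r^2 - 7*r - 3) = -3*r^5 + 14*r^4 + 49*r^3 + 34*r^2 + 17*r + 6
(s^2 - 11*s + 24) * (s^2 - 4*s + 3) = s^4 - 15*s^3 + 71*s^2 - 129*s + 72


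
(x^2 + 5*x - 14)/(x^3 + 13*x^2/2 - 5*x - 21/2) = 2*(x - 2)/(2*x^2 - x - 3)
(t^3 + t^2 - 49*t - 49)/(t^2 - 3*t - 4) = (t^2 - 49)/(t - 4)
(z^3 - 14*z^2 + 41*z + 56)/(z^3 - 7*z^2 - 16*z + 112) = (z^2 - 7*z - 8)/(z^2 - 16)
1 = 1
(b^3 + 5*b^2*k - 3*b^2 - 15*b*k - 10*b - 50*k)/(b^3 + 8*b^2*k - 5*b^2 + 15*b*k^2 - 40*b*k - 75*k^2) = (b + 2)/(b + 3*k)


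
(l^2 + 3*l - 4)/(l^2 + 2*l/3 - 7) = 3*(l^2 + 3*l - 4)/(3*l^2 + 2*l - 21)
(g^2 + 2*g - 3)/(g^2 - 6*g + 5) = (g + 3)/(g - 5)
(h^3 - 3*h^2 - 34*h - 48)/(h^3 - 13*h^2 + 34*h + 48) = (h^2 + 5*h + 6)/(h^2 - 5*h - 6)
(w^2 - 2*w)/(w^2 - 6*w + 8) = w/(w - 4)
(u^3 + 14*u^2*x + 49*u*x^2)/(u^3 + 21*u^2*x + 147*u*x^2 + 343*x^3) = u/(u + 7*x)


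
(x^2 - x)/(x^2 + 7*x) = (x - 1)/(x + 7)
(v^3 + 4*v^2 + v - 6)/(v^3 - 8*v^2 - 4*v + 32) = (v^2 + 2*v - 3)/(v^2 - 10*v + 16)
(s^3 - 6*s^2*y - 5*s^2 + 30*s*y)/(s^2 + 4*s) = (s^2 - 6*s*y - 5*s + 30*y)/(s + 4)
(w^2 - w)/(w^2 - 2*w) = (w - 1)/(w - 2)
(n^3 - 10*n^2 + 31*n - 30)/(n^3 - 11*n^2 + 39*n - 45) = (n - 2)/(n - 3)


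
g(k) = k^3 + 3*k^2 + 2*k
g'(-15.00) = 587.00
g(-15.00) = -2730.00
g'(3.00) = 47.00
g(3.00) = 60.00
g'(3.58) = 61.93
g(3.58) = 91.49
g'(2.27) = 31.08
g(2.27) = 31.70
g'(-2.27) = 3.84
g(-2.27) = -0.78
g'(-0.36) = 0.23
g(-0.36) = -0.38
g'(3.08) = 48.94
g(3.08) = 63.84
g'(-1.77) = 0.78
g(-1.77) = 0.31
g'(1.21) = 13.65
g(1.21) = 8.58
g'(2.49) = 35.54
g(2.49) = 39.02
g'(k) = 3*k^2 + 6*k + 2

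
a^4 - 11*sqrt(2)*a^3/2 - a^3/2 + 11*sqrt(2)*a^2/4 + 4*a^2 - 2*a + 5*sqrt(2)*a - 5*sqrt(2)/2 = (a - 1/2)*(a - 5*sqrt(2))*(a - sqrt(2))*(a + sqrt(2)/2)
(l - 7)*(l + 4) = l^2 - 3*l - 28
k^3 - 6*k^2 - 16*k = k*(k - 8)*(k + 2)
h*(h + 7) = h^2 + 7*h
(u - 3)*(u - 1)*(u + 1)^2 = u^4 - 2*u^3 - 4*u^2 + 2*u + 3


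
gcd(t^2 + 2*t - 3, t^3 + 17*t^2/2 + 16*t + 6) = 1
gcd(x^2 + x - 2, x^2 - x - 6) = x + 2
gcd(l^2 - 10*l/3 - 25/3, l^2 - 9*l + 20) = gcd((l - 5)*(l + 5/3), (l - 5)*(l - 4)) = l - 5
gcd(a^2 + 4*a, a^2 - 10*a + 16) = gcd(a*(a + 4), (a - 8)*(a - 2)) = 1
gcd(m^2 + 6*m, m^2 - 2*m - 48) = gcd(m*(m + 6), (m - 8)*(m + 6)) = m + 6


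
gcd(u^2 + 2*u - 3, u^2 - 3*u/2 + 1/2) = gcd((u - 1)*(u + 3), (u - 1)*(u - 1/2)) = u - 1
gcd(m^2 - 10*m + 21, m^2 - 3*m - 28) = m - 7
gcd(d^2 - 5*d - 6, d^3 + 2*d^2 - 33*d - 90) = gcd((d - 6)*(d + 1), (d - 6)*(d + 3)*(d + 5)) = d - 6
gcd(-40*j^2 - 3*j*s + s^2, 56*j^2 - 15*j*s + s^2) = -8*j + s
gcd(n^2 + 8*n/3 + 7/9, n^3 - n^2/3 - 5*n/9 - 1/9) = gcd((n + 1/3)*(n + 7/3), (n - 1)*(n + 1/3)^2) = n + 1/3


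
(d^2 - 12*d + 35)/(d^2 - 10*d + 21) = (d - 5)/(d - 3)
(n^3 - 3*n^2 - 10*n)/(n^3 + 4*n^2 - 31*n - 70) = n/(n + 7)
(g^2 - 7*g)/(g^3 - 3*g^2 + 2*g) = (g - 7)/(g^2 - 3*g + 2)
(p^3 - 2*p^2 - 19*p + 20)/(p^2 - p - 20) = p - 1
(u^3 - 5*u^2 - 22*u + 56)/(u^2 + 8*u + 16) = (u^2 - 9*u + 14)/(u + 4)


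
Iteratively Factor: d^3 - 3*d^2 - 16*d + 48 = (d - 4)*(d^2 + d - 12) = (d - 4)*(d - 3)*(d + 4)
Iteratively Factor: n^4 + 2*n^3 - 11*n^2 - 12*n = (n + 4)*(n^3 - 2*n^2 - 3*n) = (n + 1)*(n + 4)*(n^2 - 3*n) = n*(n + 1)*(n + 4)*(n - 3)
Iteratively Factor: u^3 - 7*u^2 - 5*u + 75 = (u + 3)*(u^2 - 10*u + 25) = (u - 5)*(u + 3)*(u - 5)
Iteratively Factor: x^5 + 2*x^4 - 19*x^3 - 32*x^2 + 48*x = (x - 4)*(x^4 + 6*x^3 + 5*x^2 - 12*x) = (x - 4)*(x - 1)*(x^3 + 7*x^2 + 12*x) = (x - 4)*(x - 1)*(x + 4)*(x^2 + 3*x) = (x - 4)*(x - 1)*(x + 3)*(x + 4)*(x)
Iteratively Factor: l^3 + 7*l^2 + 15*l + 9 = (l + 3)*(l^2 + 4*l + 3) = (l + 3)^2*(l + 1)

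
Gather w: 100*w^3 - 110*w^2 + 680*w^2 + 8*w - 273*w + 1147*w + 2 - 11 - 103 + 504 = 100*w^3 + 570*w^2 + 882*w + 392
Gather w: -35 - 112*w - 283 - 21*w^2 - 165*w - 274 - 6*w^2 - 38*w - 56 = -27*w^2 - 315*w - 648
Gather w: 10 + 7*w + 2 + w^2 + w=w^2 + 8*w + 12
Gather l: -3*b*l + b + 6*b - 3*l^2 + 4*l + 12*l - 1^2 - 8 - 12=7*b - 3*l^2 + l*(16 - 3*b) - 21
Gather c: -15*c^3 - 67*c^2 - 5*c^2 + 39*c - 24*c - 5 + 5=-15*c^3 - 72*c^2 + 15*c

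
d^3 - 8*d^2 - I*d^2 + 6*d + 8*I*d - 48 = (d - 8)*(d - 3*I)*(d + 2*I)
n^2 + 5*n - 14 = (n - 2)*(n + 7)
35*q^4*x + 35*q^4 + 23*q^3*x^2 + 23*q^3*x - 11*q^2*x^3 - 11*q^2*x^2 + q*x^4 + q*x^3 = (-7*q + x)*(-5*q + x)*(q + x)*(q*x + q)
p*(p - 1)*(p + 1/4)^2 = p^4 - p^3/2 - 7*p^2/16 - p/16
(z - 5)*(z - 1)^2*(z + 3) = z^4 - 4*z^3 - 10*z^2 + 28*z - 15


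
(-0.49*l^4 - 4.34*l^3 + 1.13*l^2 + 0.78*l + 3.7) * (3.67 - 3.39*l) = 1.6611*l^5 + 12.9143*l^4 - 19.7585*l^3 + 1.5029*l^2 - 9.6804*l + 13.579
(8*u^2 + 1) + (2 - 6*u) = 8*u^2 - 6*u + 3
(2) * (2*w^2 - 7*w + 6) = 4*w^2 - 14*w + 12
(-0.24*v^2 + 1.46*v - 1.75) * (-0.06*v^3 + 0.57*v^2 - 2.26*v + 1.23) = 0.0144*v^5 - 0.2244*v^4 + 1.4796*v^3 - 4.5923*v^2 + 5.7508*v - 2.1525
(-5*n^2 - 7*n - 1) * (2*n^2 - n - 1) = -10*n^4 - 9*n^3 + 10*n^2 + 8*n + 1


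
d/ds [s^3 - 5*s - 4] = 3*s^2 - 5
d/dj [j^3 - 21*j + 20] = 3*j^2 - 21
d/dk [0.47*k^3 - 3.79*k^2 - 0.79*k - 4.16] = 1.41*k^2 - 7.58*k - 0.79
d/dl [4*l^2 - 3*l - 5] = 8*l - 3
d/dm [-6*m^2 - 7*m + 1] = -12*m - 7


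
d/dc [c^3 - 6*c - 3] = 3*c^2 - 6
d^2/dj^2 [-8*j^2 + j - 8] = -16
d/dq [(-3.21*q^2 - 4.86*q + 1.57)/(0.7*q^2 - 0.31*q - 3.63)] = (4.3971*q^2 + 21.1066*q + 18.1285)/(0.49*q^4 - 0.434*q^3 - 4.9859*q^2 + 2.2506*q + 13.1769)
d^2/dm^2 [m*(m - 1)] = 2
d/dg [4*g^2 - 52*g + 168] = 8*g - 52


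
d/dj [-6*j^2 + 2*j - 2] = 2 - 12*j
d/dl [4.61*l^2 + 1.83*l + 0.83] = 9.22*l + 1.83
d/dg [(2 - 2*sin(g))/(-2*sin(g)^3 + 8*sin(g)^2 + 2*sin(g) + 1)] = 2*(-19*sin(g) + sin(3*g) - 7*cos(2*g) + 4)*cos(g)/(-2*sin(g)*cos(g)^2 + 8*cos(g)^2 - 9)^2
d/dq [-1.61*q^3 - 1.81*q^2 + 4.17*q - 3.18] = -4.83*q^2 - 3.62*q + 4.17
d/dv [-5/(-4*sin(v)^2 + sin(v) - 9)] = 5*(1 - 8*sin(v))*cos(v)/(4*sin(v)^2 - sin(v) + 9)^2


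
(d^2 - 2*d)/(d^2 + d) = (d - 2)/(d + 1)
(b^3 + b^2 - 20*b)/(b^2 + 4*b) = (b^2 + b - 20)/(b + 4)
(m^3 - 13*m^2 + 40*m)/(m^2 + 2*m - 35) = m*(m - 8)/(m + 7)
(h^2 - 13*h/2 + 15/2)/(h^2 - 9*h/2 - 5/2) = (2*h - 3)/(2*h + 1)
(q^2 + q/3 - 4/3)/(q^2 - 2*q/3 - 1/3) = (3*q + 4)/(3*q + 1)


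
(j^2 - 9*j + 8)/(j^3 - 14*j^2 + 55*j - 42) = (j - 8)/(j^2 - 13*j + 42)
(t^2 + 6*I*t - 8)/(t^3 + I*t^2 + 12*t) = (t + 2*I)/(t*(t - 3*I))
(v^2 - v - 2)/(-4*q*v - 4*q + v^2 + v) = (2 - v)/(4*q - v)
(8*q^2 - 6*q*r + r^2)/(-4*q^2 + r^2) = (-4*q + r)/(2*q + r)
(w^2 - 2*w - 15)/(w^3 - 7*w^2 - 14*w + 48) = (w - 5)/(w^2 - 10*w + 16)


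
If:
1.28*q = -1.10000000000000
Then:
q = -0.86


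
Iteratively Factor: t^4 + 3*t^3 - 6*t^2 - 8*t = (t + 4)*(t^3 - t^2 - 2*t) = (t - 2)*(t + 4)*(t^2 + t) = (t - 2)*(t + 1)*(t + 4)*(t)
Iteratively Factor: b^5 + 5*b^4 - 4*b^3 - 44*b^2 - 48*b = (b + 4)*(b^4 + b^3 - 8*b^2 - 12*b) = b*(b + 4)*(b^3 + b^2 - 8*b - 12) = b*(b + 2)*(b + 4)*(b^2 - b - 6) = b*(b + 2)^2*(b + 4)*(b - 3)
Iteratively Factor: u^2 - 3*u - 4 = (u - 4)*(u + 1)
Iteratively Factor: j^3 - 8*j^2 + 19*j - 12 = (j - 4)*(j^2 - 4*j + 3) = (j - 4)*(j - 3)*(j - 1)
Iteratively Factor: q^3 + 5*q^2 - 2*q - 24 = (q - 2)*(q^2 + 7*q + 12) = (q - 2)*(q + 4)*(q + 3)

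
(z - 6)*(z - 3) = z^2 - 9*z + 18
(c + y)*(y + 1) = c*y + c + y^2 + y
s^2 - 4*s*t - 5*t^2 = (s - 5*t)*(s + t)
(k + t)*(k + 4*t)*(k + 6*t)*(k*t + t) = k^4*t + 11*k^3*t^2 + k^3*t + 34*k^2*t^3 + 11*k^2*t^2 + 24*k*t^4 + 34*k*t^3 + 24*t^4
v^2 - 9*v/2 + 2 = (v - 4)*(v - 1/2)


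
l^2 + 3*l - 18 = (l - 3)*(l + 6)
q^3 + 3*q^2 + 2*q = q*(q + 1)*(q + 2)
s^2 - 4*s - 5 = (s - 5)*(s + 1)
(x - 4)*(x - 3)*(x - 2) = x^3 - 9*x^2 + 26*x - 24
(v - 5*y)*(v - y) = v^2 - 6*v*y + 5*y^2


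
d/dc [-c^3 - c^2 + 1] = c*(-3*c - 2)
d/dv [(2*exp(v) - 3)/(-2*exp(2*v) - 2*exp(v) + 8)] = ((2*exp(v) - 3)*(2*exp(v) + 1)/2 - exp(2*v) - exp(v) + 4)*exp(v)/(exp(2*v) + exp(v) - 4)^2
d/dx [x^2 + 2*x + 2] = 2*x + 2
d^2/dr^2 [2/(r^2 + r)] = 4*(-r*(r + 1) + (2*r + 1)^2)/(r^3*(r + 1)^3)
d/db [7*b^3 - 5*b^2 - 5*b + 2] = 21*b^2 - 10*b - 5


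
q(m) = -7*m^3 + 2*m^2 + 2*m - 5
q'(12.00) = -2974.00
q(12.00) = -11789.00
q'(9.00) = -1663.00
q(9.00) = -4928.00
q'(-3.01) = -200.30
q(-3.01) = 198.00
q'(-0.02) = 1.91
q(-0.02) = -5.04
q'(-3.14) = -217.61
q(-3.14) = 225.15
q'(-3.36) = -248.52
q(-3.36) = 276.39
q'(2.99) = -173.78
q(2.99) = -168.26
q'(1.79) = -58.13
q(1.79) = -35.16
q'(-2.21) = -109.41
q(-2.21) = 75.91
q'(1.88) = -64.70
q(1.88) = -40.68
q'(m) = -21*m^2 + 4*m + 2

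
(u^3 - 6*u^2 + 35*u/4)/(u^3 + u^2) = (u^2 - 6*u + 35/4)/(u*(u + 1))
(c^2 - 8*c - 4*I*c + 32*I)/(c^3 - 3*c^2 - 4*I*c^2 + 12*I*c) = (c - 8)/(c*(c - 3))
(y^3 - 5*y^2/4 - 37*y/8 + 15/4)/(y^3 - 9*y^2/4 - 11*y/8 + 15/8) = (y + 2)/(y + 1)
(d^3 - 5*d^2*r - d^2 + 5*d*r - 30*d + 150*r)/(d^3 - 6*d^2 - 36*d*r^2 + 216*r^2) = (-d^2 + 5*d*r - 5*d + 25*r)/(-d^2 + 36*r^2)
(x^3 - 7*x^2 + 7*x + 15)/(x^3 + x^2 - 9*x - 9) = (x - 5)/(x + 3)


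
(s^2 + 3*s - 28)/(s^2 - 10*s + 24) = (s + 7)/(s - 6)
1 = 1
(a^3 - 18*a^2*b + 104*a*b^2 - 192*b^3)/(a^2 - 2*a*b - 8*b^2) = (a^2 - 14*a*b + 48*b^2)/(a + 2*b)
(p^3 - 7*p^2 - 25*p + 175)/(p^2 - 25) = p - 7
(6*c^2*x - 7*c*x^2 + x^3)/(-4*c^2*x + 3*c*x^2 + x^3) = (-6*c + x)/(4*c + x)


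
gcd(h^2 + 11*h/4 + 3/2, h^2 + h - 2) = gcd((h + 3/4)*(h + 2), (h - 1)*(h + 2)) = h + 2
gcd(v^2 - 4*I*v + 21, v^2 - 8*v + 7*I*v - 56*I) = 1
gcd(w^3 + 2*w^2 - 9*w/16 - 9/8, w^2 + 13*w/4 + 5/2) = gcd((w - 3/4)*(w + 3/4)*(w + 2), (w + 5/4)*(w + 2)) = w + 2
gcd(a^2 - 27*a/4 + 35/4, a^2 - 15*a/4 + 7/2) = a - 7/4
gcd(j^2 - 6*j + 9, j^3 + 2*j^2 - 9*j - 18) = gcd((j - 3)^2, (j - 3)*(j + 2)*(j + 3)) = j - 3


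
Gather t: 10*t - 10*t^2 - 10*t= -10*t^2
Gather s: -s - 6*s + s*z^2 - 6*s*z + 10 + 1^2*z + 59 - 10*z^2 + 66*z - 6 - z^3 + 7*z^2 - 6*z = s*(z^2 - 6*z - 7) - z^3 - 3*z^2 + 61*z + 63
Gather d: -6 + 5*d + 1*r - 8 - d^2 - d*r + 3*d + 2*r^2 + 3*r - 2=-d^2 + d*(8 - r) + 2*r^2 + 4*r - 16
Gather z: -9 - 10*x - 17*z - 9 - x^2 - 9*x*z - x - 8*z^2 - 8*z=-x^2 - 11*x - 8*z^2 + z*(-9*x - 25) - 18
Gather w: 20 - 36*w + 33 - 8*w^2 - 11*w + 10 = -8*w^2 - 47*w + 63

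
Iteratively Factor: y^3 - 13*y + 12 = (y - 1)*(y^2 + y - 12) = (y - 3)*(y - 1)*(y + 4)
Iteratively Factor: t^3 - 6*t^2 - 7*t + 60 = (t - 5)*(t^2 - t - 12) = (t - 5)*(t - 4)*(t + 3)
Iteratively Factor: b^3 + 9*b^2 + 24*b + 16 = (b + 1)*(b^2 + 8*b + 16) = (b + 1)*(b + 4)*(b + 4)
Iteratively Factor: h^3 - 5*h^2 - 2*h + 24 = (h + 2)*(h^2 - 7*h + 12) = (h - 4)*(h + 2)*(h - 3)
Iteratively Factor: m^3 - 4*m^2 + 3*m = (m - 3)*(m^2 - m) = m*(m - 3)*(m - 1)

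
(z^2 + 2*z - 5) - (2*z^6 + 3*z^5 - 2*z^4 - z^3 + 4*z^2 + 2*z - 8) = -2*z^6 - 3*z^5 + 2*z^4 + z^3 - 3*z^2 + 3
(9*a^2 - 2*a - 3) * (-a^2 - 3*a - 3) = -9*a^4 - 25*a^3 - 18*a^2 + 15*a + 9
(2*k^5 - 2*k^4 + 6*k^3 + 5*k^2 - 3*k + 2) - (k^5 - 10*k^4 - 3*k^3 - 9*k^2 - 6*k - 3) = k^5 + 8*k^4 + 9*k^3 + 14*k^2 + 3*k + 5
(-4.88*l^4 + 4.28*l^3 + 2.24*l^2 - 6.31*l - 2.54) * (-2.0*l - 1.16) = 9.76*l^5 - 2.8992*l^4 - 9.4448*l^3 + 10.0216*l^2 + 12.3996*l + 2.9464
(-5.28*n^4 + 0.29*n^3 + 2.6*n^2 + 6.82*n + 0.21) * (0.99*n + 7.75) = -5.2272*n^5 - 40.6329*n^4 + 4.8215*n^3 + 26.9018*n^2 + 53.0629*n + 1.6275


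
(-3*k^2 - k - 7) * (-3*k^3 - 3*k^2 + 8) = 9*k^5 + 12*k^4 + 24*k^3 - 3*k^2 - 8*k - 56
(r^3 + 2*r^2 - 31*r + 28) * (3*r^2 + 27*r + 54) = 3*r^5 + 33*r^4 + 15*r^3 - 645*r^2 - 918*r + 1512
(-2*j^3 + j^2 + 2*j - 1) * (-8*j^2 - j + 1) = 16*j^5 - 6*j^4 - 19*j^3 + 7*j^2 + 3*j - 1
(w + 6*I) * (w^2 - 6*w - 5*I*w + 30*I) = w^3 - 6*w^2 + I*w^2 + 30*w - 6*I*w - 180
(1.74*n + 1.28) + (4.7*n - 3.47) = 6.44*n - 2.19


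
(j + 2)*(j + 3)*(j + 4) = j^3 + 9*j^2 + 26*j + 24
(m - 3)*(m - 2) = m^2 - 5*m + 6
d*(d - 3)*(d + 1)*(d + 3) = d^4 + d^3 - 9*d^2 - 9*d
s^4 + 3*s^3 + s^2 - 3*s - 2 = (s - 1)*(s + 1)^2*(s + 2)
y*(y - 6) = y^2 - 6*y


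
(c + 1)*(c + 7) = c^2 + 8*c + 7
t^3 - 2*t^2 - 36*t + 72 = (t - 6)*(t - 2)*(t + 6)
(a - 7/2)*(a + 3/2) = a^2 - 2*a - 21/4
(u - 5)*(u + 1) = u^2 - 4*u - 5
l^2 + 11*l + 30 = (l + 5)*(l + 6)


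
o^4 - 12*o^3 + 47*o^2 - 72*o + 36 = (o - 6)*(o - 3)*(o - 2)*(o - 1)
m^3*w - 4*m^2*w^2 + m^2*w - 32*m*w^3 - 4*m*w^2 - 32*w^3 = (m - 8*w)*(m + 4*w)*(m*w + w)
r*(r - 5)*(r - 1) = r^3 - 6*r^2 + 5*r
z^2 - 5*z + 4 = (z - 4)*(z - 1)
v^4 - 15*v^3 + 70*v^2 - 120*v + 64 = (v - 8)*(v - 4)*(v - 2)*(v - 1)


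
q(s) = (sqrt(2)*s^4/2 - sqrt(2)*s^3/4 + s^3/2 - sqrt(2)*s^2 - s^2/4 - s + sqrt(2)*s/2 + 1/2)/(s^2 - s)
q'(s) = (1 - 2*s)*(sqrt(2)*s^4/2 - sqrt(2)*s^3/4 + s^3/2 - sqrt(2)*s^2 - s^2/4 - s + sqrt(2)*s/2 + 1/2)/(s^2 - s)^2 + (2*sqrt(2)*s^3 - 3*sqrt(2)*s^2/4 + 3*s^2/2 - 2*sqrt(2)*s - s/2 - 1 + sqrt(2)/2)/(s^2 - s)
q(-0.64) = 0.08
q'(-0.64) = 1.39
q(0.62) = 0.77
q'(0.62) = 7.21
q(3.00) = 7.65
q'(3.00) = 5.30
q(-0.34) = 0.90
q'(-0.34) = 5.03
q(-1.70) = 0.30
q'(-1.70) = -1.29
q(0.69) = 1.34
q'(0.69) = 9.16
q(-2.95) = 3.15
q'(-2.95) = -3.22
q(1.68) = 1.43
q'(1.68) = 4.71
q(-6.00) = 19.69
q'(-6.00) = -7.61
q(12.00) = 111.16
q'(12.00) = 17.83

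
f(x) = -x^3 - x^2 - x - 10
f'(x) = -3*x^2 - 2*x - 1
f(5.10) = -173.76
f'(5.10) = -89.23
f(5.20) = -182.85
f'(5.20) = -92.52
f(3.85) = -85.74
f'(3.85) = -53.17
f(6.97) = -404.16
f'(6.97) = -160.68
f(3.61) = -73.69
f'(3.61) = -47.32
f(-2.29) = -0.95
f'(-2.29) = -12.15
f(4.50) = -125.88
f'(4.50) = -70.75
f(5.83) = -247.97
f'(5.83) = -114.63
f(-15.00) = 3155.00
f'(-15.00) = -646.00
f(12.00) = -1894.00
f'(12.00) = -457.00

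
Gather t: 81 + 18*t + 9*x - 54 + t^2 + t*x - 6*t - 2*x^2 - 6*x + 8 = t^2 + t*(x + 12) - 2*x^2 + 3*x + 35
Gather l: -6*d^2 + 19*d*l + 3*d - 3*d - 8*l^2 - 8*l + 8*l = -6*d^2 + 19*d*l - 8*l^2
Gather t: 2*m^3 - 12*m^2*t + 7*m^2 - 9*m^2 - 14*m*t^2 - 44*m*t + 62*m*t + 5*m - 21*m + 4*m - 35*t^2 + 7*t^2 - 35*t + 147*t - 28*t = 2*m^3 - 2*m^2 - 12*m + t^2*(-14*m - 28) + t*(-12*m^2 + 18*m + 84)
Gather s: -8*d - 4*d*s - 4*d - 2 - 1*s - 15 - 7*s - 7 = -12*d + s*(-4*d - 8) - 24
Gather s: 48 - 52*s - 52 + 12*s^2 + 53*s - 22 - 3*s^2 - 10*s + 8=9*s^2 - 9*s - 18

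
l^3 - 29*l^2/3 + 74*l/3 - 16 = (l - 6)*(l - 8/3)*(l - 1)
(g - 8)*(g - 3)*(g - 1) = g^3 - 12*g^2 + 35*g - 24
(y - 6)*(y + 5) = y^2 - y - 30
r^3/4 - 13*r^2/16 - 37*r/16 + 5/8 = (r/4 + 1/2)*(r - 5)*(r - 1/4)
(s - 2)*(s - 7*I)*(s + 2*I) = s^3 - 2*s^2 - 5*I*s^2 + 14*s + 10*I*s - 28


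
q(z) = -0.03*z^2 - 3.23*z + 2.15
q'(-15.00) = -2.33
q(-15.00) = 43.85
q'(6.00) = -3.59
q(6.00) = -18.31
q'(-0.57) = -3.20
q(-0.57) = 3.98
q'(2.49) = -3.38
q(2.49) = -6.08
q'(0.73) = -3.27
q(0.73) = -0.22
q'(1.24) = -3.30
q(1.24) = -1.90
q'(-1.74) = -3.13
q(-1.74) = 7.68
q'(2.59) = -3.39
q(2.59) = -6.42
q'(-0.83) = -3.18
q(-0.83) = 4.81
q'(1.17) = -3.30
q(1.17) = -1.67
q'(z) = -0.06*z - 3.23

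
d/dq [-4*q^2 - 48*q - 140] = -8*q - 48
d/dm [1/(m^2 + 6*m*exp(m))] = 2*(-3*m*exp(m) - m - 3*exp(m))/(m^2*(m + 6*exp(m))^2)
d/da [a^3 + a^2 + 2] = a*(3*a + 2)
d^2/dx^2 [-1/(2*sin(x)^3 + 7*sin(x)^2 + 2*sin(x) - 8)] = 2*(18*sin(x)^6 + 77*sin(x)^5 + 78*sin(x)^4 - 19*sin(x)^3 - 45*sin(x)^2 - 82*sin(x) - 60)/((sin(x) + 2)^3*(3*sin(x) - cos(2*x) - 3)^3)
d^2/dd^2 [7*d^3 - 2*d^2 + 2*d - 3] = 42*d - 4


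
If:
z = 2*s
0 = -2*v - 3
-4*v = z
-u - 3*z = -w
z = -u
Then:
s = 3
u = -6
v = -3/2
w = 12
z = 6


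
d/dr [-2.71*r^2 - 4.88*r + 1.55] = -5.42*r - 4.88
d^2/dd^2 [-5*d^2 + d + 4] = -10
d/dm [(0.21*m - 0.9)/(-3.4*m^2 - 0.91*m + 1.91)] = (0.714*m^2 - 6.12*m - 0.4179)/(11.56*m^4 + 6.188*m^3 - 12.1599*m^2 - 3.4762*m + 3.6481)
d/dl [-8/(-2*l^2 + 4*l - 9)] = 32*(1 - l)/(2*l^2 - 4*l + 9)^2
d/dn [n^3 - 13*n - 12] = 3*n^2 - 13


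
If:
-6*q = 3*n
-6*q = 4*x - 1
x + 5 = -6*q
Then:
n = 7/3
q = -7/6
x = 2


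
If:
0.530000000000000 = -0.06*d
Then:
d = -8.83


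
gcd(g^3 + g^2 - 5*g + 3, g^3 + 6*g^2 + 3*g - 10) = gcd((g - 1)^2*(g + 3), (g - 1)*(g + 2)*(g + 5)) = g - 1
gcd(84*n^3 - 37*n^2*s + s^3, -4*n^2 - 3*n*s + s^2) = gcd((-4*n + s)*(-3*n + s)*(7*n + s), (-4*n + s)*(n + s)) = -4*n + s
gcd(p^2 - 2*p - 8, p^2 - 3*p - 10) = p + 2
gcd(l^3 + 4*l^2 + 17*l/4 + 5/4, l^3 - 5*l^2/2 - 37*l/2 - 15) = l^2 + 7*l/2 + 5/2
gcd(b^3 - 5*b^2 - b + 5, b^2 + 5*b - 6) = b - 1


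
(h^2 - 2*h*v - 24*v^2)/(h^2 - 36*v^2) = (h + 4*v)/(h + 6*v)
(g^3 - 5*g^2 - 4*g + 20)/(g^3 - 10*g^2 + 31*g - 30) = (g + 2)/(g - 3)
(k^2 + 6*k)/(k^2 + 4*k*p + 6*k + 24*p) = k/(k + 4*p)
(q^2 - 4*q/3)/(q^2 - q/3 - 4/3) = q/(q + 1)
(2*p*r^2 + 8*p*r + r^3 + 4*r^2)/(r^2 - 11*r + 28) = r*(2*p*r + 8*p + r^2 + 4*r)/(r^2 - 11*r + 28)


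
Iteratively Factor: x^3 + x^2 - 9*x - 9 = (x + 1)*(x^2 - 9) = (x + 1)*(x + 3)*(x - 3)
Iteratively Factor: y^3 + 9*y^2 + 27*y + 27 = (y + 3)*(y^2 + 6*y + 9) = (y + 3)^2*(y + 3)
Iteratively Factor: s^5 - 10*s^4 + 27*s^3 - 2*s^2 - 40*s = (s - 4)*(s^4 - 6*s^3 + 3*s^2 + 10*s) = s*(s - 4)*(s^3 - 6*s^2 + 3*s + 10) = s*(s - 4)*(s - 2)*(s^2 - 4*s - 5) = s*(s - 4)*(s - 2)*(s + 1)*(s - 5)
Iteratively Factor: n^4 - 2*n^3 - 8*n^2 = (n)*(n^3 - 2*n^2 - 8*n) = n^2*(n^2 - 2*n - 8) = n^2*(n - 4)*(n + 2)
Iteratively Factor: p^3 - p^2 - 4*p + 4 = (p + 2)*(p^2 - 3*p + 2) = (p - 1)*(p + 2)*(p - 2)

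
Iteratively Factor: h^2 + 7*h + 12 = (h + 3)*(h + 4)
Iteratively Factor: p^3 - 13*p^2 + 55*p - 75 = (p - 3)*(p^2 - 10*p + 25) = (p - 5)*(p - 3)*(p - 5)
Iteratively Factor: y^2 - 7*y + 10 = (y - 2)*(y - 5)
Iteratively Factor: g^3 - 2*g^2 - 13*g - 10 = (g + 1)*(g^2 - 3*g - 10) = (g + 1)*(g + 2)*(g - 5)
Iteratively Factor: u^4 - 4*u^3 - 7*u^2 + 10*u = (u)*(u^3 - 4*u^2 - 7*u + 10) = u*(u - 5)*(u^2 + u - 2) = u*(u - 5)*(u + 2)*(u - 1)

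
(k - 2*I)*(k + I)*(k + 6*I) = k^3 + 5*I*k^2 + 8*k + 12*I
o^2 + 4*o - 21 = (o - 3)*(o + 7)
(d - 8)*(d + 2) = d^2 - 6*d - 16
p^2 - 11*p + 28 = (p - 7)*(p - 4)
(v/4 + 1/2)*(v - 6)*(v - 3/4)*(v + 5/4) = v^4/4 - 7*v^3/8 - 239*v^2/64 - 9*v/16 + 45/16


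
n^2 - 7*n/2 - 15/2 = (n - 5)*(n + 3/2)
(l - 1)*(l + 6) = l^2 + 5*l - 6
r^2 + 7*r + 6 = (r + 1)*(r + 6)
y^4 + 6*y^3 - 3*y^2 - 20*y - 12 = (y - 2)*(y + 1)^2*(y + 6)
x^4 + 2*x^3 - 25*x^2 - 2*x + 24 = (x - 4)*(x - 1)*(x + 1)*(x + 6)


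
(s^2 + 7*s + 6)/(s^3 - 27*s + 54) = (s + 1)/(s^2 - 6*s + 9)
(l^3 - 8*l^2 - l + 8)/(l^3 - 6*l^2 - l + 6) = (l - 8)/(l - 6)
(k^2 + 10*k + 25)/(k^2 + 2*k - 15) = (k + 5)/(k - 3)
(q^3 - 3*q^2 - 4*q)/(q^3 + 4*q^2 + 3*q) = (q - 4)/(q + 3)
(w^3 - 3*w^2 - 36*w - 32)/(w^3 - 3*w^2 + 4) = (w^2 - 4*w - 32)/(w^2 - 4*w + 4)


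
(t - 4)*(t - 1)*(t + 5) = t^3 - 21*t + 20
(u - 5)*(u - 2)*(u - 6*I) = u^3 - 7*u^2 - 6*I*u^2 + 10*u + 42*I*u - 60*I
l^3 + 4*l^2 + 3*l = l*(l + 1)*(l + 3)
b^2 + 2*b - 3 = (b - 1)*(b + 3)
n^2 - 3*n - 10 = (n - 5)*(n + 2)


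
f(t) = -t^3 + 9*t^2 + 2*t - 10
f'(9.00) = -79.00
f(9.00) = 8.00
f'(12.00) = -214.00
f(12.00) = -418.00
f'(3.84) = 26.88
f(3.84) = 73.77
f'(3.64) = 27.77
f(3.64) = 68.30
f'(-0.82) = -14.78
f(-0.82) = -5.04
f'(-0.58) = -9.45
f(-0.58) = -7.94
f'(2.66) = 28.65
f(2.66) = 40.18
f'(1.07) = 17.83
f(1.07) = 1.22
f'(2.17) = 26.93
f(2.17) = 26.50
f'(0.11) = 3.94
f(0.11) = -9.67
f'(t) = -3*t^2 + 18*t + 2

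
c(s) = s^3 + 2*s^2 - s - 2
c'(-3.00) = 14.00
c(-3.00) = -8.00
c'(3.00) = 38.00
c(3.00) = 40.00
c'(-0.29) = -1.91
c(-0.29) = -1.57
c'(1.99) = 18.84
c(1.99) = 11.81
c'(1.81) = 16.07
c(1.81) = 8.67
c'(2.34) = 24.79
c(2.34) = 19.42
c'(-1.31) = -1.09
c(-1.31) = 0.49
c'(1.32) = 9.51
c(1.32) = 2.46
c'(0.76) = 3.77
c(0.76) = -1.17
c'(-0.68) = -2.33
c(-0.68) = -0.71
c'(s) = 3*s^2 + 4*s - 1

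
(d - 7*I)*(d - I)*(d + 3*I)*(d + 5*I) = d^4 + 42*d^2 + 64*I*d + 105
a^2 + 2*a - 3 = (a - 1)*(a + 3)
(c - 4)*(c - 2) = c^2 - 6*c + 8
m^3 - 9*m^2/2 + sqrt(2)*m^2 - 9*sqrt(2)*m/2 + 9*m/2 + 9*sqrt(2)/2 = (m - 3)*(m - 3/2)*(m + sqrt(2))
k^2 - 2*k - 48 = (k - 8)*(k + 6)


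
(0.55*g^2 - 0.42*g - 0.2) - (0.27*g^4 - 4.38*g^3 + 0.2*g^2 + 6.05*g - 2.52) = -0.27*g^4 + 4.38*g^3 + 0.35*g^2 - 6.47*g + 2.32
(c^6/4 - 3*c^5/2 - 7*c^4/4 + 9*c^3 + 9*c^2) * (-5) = -5*c^6/4 + 15*c^5/2 + 35*c^4/4 - 45*c^3 - 45*c^2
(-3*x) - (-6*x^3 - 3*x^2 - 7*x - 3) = 6*x^3 + 3*x^2 + 4*x + 3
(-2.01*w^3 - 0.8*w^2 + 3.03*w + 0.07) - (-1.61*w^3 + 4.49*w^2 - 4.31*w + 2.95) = -0.4*w^3 - 5.29*w^2 + 7.34*w - 2.88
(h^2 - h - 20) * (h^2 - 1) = h^4 - h^3 - 21*h^2 + h + 20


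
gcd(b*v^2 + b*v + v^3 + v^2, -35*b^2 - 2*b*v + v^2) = 1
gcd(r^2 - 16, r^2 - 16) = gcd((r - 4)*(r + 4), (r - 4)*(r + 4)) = r^2 - 16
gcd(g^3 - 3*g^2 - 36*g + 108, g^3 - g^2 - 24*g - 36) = g - 6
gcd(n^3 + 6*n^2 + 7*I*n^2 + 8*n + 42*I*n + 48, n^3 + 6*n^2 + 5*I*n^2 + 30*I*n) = n + 6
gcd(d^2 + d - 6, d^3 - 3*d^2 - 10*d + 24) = d^2 + d - 6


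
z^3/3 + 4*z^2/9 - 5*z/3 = z*(z/3 + 1)*(z - 5/3)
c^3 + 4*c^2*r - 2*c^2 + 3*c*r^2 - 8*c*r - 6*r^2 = (c - 2)*(c + r)*(c + 3*r)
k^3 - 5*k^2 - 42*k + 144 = (k - 8)*(k - 3)*(k + 6)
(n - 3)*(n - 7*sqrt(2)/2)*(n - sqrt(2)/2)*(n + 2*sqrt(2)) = n^4 - 3*n^3 - 2*sqrt(2)*n^3 - 25*n^2/2 + 6*sqrt(2)*n^2 + 7*sqrt(2)*n + 75*n/2 - 21*sqrt(2)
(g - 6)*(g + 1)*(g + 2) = g^3 - 3*g^2 - 16*g - 12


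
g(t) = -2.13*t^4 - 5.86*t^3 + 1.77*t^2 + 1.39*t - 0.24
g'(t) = -8.52*t^3 - 17.58*t^2 + 3.54*t + 1.39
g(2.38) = -134.25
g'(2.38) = -204.63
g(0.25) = 0.12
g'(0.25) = 1.04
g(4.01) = -894.82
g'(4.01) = -816.48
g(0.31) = 0.17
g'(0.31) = 0.54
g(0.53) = -0.05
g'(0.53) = -2.94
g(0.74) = -1.26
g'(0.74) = -9.07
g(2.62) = -190.20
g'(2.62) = -263.24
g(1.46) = -22.35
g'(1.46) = -57.43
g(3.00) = -310.89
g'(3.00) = -376.25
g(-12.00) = -33803.64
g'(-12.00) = 12149.95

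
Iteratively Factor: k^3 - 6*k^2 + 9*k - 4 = (k - 1)*(k^2 - 5*k + 4) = (k - 4)*(k - 1)*(k - 1)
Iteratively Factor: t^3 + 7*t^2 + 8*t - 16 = (t + 4)*(t^2 + 3*t - 4) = (t + 4)^2*(t - 1)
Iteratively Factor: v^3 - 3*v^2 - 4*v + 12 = (v - 3)*(v^2 - 4) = (v - 3)*(v + 2)*(v - 2)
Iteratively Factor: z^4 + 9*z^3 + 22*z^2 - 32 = (z + 2)*(z^3 + 7*z^2 + 8*z - 16) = (z + 2)*(z + 4)*(z^2 + 3*z - 4) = (z - 1)*(z + 2)*(z + 4)*(z + 4)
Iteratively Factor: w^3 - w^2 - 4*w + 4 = (w - 1)*(w^2 - 4) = (w - 1)*(w + 2)*(w - 2)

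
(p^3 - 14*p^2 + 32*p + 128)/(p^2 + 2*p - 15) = (p^3 - 14*p^2 + 32*p + 128)/(p^2 + 2*p - 15)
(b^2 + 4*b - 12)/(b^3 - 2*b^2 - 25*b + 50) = (b + 6)/(b^2 - 25)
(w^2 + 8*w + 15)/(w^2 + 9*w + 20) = (w + 3)/(w + 4)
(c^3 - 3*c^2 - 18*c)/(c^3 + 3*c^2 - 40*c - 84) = c*(c + 3)/(c^2 + 9*c + 14)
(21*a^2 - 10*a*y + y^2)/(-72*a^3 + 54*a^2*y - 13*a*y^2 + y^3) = (-7*a + y)/(24*a^2 - 10*a*y + y^2)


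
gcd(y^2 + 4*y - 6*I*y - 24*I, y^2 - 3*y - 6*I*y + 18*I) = y - 6*I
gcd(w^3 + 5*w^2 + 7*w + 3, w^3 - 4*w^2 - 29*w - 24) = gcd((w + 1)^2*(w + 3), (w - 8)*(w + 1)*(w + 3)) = w^2 + 4*w + 3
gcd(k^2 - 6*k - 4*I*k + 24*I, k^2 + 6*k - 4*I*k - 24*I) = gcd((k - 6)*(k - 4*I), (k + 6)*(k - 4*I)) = k - 4*I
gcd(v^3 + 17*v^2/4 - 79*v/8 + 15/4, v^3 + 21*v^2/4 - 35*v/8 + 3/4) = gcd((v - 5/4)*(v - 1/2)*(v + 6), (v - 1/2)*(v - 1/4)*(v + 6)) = v^2 + 11*v/2 - 3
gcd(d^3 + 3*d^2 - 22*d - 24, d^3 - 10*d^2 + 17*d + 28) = d^2 - 3*d - 4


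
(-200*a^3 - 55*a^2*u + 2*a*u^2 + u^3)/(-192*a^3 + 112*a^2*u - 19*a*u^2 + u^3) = (25*a^2 + 10*a*u + u^2)/(24*a^2 - 11*a*u + u^2)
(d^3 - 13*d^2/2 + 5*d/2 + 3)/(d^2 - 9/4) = 2*(2*d^3 - 13*d^2 + 5*d + 6)/(4*d^2 - 9)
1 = 1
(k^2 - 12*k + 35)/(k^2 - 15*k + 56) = (k - 5)/(k - 8)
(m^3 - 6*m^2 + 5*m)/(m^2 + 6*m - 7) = m*(m - 5)/(m + 7)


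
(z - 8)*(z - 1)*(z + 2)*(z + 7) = z^4 - 59*z^2 - 54*z + 112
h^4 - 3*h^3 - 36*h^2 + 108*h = h*(h - 6)*(h - 3)*(h + 6)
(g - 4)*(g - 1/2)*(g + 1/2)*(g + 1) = g^4 - 3*g^3 - 17*g^2/4 + 3*g/4 + 1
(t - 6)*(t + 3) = t^2 - 3*t - 18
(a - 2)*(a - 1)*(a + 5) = a^3 + 2*a^2 - 13*a + 10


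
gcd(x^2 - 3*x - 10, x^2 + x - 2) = x + 2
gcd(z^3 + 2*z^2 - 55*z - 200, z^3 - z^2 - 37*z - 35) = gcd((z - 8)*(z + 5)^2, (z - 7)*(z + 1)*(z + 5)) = z + 5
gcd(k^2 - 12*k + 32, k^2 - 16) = k - 4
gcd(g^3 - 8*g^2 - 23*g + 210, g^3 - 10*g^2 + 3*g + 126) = g^2 - 13*g + 42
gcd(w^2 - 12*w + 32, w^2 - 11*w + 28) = w - 4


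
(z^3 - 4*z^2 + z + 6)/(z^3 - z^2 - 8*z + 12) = (z^2 - 2*z - 3)/(z^2 + z - 6)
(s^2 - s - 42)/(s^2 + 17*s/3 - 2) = 3*(s - 7)/(3*s - 1)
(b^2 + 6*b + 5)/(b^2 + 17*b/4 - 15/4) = 4*(b + 1)/(4*b - 3)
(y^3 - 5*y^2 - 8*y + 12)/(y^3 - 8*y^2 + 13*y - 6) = (y + 2)/(y - 1)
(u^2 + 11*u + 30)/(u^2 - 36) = (u + 5)/(u - 6)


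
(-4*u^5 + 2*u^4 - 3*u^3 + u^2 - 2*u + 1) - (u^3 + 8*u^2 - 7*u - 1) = -4*u^5 + 2*u^4 - 4*u^3 - 7*u^2 + 5*u + 2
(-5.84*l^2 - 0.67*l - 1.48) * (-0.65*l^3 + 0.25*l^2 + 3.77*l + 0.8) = 3.796*l^5 - 1.0245*l^4 - 21.2223*l^3 - 7.5679*l^2 - 6.1156*l - 1.184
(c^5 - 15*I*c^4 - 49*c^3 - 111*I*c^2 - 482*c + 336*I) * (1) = c^5 - 15*I*c^4 - 49*c^3 - 111*I*c^2 - 482*c + 336*I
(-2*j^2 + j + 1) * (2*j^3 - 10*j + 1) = -4*j^5 + 2*j^4 + 22*j^3 - 12*j^2 - 9*j + 1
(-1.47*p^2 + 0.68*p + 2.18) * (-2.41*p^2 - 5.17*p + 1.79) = 3.5427*p^4 + 5.9611*p^3 - 11.4007*p^2 - 10.0534*p + 3.9022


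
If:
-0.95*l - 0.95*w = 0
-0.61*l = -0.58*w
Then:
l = 0.00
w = 0.00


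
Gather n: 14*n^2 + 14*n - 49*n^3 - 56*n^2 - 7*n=-49*n^3 - 42*n^2 + 7*n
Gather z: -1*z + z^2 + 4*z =z^2 + 3*z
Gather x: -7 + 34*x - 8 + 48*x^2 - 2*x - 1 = 48*x^2 + 32*x - 16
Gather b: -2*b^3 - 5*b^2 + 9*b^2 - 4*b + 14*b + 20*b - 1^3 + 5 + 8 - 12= -2*b^3 + 4*b^2 + 30*b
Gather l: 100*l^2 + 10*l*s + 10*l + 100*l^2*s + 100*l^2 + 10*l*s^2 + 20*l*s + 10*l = l^2*(100*s + 200) + l*(10*s^2 + 30*s + 20)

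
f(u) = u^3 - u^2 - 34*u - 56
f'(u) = 3*u^2 - 2*u - 34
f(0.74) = -81.30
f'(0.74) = -33.84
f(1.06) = -91.97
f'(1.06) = -32.75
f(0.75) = -81.64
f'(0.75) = -33.81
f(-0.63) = -35.23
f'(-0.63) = -31.55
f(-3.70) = 5.46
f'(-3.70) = 14.47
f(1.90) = -117.35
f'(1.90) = -26.97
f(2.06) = -121.54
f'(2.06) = -25.39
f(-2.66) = 8.54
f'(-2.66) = -7.45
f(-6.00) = -104.00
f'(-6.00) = 86.00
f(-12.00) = -1520.00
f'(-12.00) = 422.00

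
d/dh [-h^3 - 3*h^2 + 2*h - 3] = -3*h^2 - 6*h + 2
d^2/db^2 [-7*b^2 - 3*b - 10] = -14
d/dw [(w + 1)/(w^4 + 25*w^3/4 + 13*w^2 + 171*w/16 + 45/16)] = 16*(16*w^4 + 100*w^3 + 208*w^2 + 171*w - (w + 1)*(64*w^3 + 300*w^2 + 416*w + 171) + 45)/(16*w^4 + 100*w^3 + 208*w^2 + 171*w + 45)^2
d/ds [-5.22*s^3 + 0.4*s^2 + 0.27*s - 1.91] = -15.66*s^2 + 0.8*s + 0.27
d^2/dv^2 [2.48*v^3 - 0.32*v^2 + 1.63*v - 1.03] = 14.88*v - 0.64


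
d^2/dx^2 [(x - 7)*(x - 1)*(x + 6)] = 6*x - 4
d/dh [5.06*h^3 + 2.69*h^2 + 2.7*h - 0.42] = 15.18*h^2 + 5.38*h + 2.7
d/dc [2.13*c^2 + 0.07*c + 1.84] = 4.26*c + 0.07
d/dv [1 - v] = -1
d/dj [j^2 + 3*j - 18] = 2*j + 3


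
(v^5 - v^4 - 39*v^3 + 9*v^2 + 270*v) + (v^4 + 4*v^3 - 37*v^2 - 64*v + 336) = v^5 - 35*v^3 - 28*v^2 + 206*v + 336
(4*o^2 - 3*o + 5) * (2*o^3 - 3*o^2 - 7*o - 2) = 8*o^5 - 18*o^4 - 9*o^3 - 2*o^2 - 29*o - 10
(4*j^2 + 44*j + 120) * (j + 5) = 4*j^3 + 64*j^2 + 340*j + 600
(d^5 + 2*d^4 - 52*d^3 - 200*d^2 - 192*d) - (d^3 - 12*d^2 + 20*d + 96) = d^5 + 2*d^4 - 53*d^3 - 188*d^2 - 212*d - 96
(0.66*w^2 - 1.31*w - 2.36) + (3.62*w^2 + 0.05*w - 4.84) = 4.28*w^2 - 1.26*w - 7.2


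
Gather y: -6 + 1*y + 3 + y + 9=2*y + 6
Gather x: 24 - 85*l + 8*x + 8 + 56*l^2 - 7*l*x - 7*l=56*l^2 - 92*l + x*(8 - 7*l) + 32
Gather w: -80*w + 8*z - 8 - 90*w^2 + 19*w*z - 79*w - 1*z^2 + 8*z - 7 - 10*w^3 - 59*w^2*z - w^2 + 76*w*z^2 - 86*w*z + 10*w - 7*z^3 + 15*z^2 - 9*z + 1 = -10*w^3 + w^2*(-59*z - 91) + w*(76*z^2 - 67*z - 149) - 7*z^3 + 14*z^2 + 7*z - 14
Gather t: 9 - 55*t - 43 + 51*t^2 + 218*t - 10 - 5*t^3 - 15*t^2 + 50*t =-5*t^3 + 36*t^2 + 213*t - 44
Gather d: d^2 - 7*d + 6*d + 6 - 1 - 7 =d^2 - d - 2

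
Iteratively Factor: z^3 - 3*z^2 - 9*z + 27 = (z - 3)*(z^2 - 9) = (z - 3)^2*(z + 3)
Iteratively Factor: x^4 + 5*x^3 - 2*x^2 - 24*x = (x - 2)*(x^3 + 7*x^2 + 12*x) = (x - 2)*(x + 3)*(x^2 + 4*x) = x*(x - 2)*(x + 3)*(x + 4)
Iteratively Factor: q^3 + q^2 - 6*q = (q)*(q^2 + q - 6) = q*(q + 3)*(q - 2)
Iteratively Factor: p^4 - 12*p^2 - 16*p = (p - 4)*(p^3 + 4*p^2 + 4*p) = p*(p - 4)*(p^2 + 4*p + 4) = p*(p - 4)*(p + 2)*(p + 2)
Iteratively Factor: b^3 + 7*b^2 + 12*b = (b)*(b^2 + 7*b + 12) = b*(b + 4)*(b + 3)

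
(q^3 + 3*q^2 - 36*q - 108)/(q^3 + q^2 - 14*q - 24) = (q^2 - 36)/(q^2 - 2*q - 8)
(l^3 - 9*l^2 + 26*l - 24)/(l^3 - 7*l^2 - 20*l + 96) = (l^2 - 6*l + 8)/(l^2 - 4*l - 32)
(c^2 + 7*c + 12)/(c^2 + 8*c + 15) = (c + 4)/(c + 5)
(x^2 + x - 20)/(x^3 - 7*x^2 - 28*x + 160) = 1/(x - 8)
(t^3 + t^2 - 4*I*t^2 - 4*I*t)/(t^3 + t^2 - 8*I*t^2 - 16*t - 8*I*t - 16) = t/(t - 4*I)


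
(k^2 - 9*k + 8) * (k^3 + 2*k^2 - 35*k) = k^5 - 7*k^4 - 45*k^3 + 331*k^2 - 280*k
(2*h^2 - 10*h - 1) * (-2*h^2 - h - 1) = -4*h^4 + 18*h^3 + 10*h^2 + 11*h + 1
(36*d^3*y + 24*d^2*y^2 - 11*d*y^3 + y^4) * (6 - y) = -36*d^3*y^2 + 216*d^3*y - 24*d^2*y^3 + 144*d^2*y^2 + 11*d*y^4 - 66*d*y^3 - y^5 + 6*y^4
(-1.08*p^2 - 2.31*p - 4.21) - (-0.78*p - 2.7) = -1.08*p^2 - 1.53*p - 1.51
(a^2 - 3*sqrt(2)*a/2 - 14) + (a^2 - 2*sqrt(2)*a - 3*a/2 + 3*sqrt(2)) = 2*a^2 - 7*sqrt(2)*a/2 - 3*a/2 - 14 + 3*sqrt(2)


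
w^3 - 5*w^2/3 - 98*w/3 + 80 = (w - 5)*(w - 8/3)*(w + 6)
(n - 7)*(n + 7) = n^2 - 49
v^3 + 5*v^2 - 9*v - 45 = (v - 3)*(v + 3)*(v + 5)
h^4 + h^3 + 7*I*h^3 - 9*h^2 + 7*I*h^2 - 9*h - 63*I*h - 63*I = (h - 3)*(h + 1)*(h + 3)*(h + 7*I)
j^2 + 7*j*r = j*(j + 7*r)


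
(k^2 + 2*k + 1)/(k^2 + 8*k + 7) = (k + 1)/(k + 7)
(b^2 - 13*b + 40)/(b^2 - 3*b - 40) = (b - 5)/(b + 5)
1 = 1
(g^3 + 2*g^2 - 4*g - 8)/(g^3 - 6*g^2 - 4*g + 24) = (g + 2)/(g - 6)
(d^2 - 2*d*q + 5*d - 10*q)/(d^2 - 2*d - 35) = (d - 2*q)/(d - 7)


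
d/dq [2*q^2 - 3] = 4*q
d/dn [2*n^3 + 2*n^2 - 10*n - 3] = 6*n^2 + 4*n - 10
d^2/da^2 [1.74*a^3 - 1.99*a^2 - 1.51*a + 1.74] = 10.44*a - 3.98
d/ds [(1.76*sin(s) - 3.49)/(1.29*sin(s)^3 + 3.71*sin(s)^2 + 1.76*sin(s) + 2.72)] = (-4.5408*sin(s)^3 + 6.9767*sin(s)^2 + 25.8958*sin(s) + 10.9296)*cos(s)/(1.6641*sin(s)^6 + 9.5718*sin(s)^5 + 18.3049*sin(s)^4 + 20.0768*sin(s)^3 + 23.28*sin(s)^2 + 9.5744*sin(s) + 7.3984)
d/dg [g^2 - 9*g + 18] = 2*g - 9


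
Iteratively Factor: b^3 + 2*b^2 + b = (b + 1)*(b^2 + b) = (b + 1)^2*(b)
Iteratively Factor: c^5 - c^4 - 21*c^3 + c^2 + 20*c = (c - 5)*(c^4 + 4*c^3 - c^2 - 4*c) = (c - 5)*(c + 4)*(c^3 - c) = (c - 5)*(c - 1)*(c + 4)*(c^2 + c) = c*(c - 5)*(c - 1)*(c + 4)*(c + 1)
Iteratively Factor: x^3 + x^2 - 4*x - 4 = (x + 1)*(x^2 - 4) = (x - 2)*(x + 1)*(x + 2)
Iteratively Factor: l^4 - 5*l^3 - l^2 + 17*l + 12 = (l - 3)*(l^3 - 2*l^2 - 7*l - 4) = (l - 3)*(l + 1)*(l^2 - 3*l - 4) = (l - 4)*(l - 3)*(l + 1)*(l + 1)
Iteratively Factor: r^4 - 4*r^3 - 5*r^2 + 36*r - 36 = (r - 3)*(r^3 - r^2 - 8*r + 12) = (r - 3)*(r - 2)*(r^2 + r - 6) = (r - 3)*(r - 2)*(r + 3)*(r - 2)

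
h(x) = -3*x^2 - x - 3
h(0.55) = -4.46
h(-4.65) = -63.22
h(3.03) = -33.57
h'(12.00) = -73.00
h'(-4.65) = 26.90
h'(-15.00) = 89.00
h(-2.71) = -22.32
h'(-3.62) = 20.72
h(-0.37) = -3.04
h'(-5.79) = 33.74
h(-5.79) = -97.78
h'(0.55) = -4.30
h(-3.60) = -38.28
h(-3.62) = -38.69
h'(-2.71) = 15.26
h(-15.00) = -663.00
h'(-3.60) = 20.60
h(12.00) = -447.00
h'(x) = -6*x - 1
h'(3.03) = -19.18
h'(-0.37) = 1.22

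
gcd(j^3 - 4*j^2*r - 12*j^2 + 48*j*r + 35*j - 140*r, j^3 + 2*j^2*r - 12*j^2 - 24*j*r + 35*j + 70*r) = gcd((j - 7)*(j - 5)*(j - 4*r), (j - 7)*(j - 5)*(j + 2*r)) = j^2 - 12*j + 35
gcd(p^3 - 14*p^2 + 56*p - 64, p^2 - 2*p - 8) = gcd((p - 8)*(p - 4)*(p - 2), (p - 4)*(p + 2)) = p - 4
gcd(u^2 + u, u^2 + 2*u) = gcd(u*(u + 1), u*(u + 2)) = u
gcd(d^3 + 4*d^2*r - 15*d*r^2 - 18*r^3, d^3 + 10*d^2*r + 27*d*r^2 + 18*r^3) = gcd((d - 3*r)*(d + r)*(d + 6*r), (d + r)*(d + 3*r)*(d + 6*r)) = d^2 + 7*d*r + 6*r^2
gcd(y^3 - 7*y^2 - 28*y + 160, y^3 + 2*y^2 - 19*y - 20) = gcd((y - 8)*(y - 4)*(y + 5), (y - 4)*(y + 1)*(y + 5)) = y^2 + y - 20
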